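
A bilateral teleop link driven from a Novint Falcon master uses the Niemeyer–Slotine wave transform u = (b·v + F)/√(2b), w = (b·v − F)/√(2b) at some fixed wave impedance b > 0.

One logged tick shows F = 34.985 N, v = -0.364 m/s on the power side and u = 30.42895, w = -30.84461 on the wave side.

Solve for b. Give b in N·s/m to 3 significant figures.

b = 0.652 N·s/m

u + w = -0.41566;  u + w = √(2b)·v, so √(2b) = -0.41566/(-0.364) = 1.14192.
b = (√(2b))²/2 = 1.30399/2 = 0.65199.
(Check via u − w = 2F/√(2b): u − w = 61.27356, 2F/√(2b) = 61.27383.)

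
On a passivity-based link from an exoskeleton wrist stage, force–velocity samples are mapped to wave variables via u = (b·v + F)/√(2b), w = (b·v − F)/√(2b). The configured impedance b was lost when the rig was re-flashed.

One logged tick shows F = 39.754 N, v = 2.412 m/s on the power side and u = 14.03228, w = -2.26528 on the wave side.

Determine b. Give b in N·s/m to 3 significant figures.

u + w = 11.76700;  u + w = √(2b)·v, so √(2b) = 11.76700/2.412 = 4.87852.
b = (√(2b))²/2 = 23.80000/2 = 11.90000.
(Check via u − w = 2F/√(2b): u − w = 16.29756, 2F/√(2b) = 16.29755.)

b = 11.9 N·s/m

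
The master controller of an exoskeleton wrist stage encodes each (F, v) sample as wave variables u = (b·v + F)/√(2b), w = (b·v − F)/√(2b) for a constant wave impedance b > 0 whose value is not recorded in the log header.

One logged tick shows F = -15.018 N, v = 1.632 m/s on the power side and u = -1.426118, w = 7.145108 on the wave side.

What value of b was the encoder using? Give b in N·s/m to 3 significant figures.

u + w = 5.718990;  u + w = √(2b)·v, so √(2b) = 5.718990/1.632 = 3.504283.
b = (√(2b))²/2 = 12.280000/2 = 6.140000.
(Check via u − w = 2F/√(2b): u − w = -8.571226, 2F/√(2b) = -8.571225.)

b = 6.14 N·s/m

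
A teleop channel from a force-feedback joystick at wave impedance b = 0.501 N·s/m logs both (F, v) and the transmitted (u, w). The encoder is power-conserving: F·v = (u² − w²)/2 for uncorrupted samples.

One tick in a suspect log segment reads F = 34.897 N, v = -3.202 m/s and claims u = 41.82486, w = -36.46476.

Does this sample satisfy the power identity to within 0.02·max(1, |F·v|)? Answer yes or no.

no

F·v = 34.897×(-3.202) = -111.7402 W.
(u² − w²)/2 = (1749.3189 − 1329.6787)/2 = 209.8201 W.
|Δ| = 321.5603;  2% of max(1, |F·v|) = 2.2348.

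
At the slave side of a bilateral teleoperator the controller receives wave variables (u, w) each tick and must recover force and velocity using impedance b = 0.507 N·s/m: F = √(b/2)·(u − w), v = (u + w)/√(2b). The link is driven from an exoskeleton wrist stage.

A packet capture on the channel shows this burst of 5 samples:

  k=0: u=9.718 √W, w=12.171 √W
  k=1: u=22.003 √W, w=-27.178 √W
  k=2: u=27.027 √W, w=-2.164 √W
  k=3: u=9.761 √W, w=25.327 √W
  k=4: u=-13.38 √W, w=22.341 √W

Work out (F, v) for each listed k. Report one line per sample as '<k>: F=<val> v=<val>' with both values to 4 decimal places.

0: F=-1.2351 v=21.7374
1: F=24.7620 v=-5.1392
2: F=14.6973 v=24.6908
3: F=-7.8373 v=34.8449
4: F=-17.9851 v=8.8989

k=0: u−w=-2.4530, u+w=21.8890; √(b/2)=0.5035, √(2b)=1.0070; F=0.5035×(-2.453)=-1.2351, v=21.8890/1.0070=21.7374
k=1: u−w=49.1810, u+w=-5.1750; √(b/2)=0.5035, √(2b)=1.0070; F=0.5035×49.181=24.7620, v=-5.1750/1.0070=-5.1392
k=2: u−w=29.1910, u+w=24.8630; √(b/2)=0.5035, √(2b)=1.0070; F=0.5035×29.191=14.6973, v=24.8630/1.0070=24.6908
k=3: u−w=-15.5660, u+w=35.0880; √(b/2)=0.5035, √(2b)=1.0070; F=0.5035×(-15.566)=-7.8373, v=35.0880/1.0070=34.8449
k=4: u−w=-35.7210, u+w=8.9610; √(b/2)=0.5035, √(2b)=1.0070; F=0.5035×(-35.721)=-17.9851, v=8.9610/1.0070=8.8989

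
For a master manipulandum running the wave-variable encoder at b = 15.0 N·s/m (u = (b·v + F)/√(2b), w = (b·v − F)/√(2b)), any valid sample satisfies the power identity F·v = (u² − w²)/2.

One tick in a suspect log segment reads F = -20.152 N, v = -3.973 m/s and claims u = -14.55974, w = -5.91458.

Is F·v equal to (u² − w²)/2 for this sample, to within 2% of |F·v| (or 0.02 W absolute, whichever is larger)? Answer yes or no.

no

F·v = (-20.152)×(-3.973) = 80.06390 W.
(u² − w²)/2 = (211.98603 − 34.98226)/2 = 88.50189 W.
|Δ| = 8.43799;  2% of max(1, |F·v|) = 1.60128.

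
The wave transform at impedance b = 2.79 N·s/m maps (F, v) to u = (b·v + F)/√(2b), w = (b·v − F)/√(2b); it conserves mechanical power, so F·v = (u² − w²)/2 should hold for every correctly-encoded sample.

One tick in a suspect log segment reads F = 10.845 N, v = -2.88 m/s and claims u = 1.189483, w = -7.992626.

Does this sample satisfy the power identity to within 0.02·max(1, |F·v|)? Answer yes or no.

F·v = 10.845×(-2.88) = -31.233600 W.
(u² − w²)/2 = (1.414870 − 63.882070)/2 = -31.233600 W.
|Δ| = 0.000000;  2% of max(1, |F·v|) = 0.624672.

yes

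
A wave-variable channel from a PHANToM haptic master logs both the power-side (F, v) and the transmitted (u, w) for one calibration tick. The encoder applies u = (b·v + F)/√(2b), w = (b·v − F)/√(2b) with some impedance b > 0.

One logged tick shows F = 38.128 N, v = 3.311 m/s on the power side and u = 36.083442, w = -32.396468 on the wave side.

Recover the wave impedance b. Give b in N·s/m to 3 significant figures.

b = 0.62 N·s/m

u + w = 3.686974;  u + w = √(2b)·v, so √(2b) = 3.686974/3.311 = 1.113553.
b = (√(2b))²/2 = 1.240000/2 = 0.620000.
(Check via u − w = 2F/√(2b): u − w = 68.479910, 2F/√(2b) = 68.479901.)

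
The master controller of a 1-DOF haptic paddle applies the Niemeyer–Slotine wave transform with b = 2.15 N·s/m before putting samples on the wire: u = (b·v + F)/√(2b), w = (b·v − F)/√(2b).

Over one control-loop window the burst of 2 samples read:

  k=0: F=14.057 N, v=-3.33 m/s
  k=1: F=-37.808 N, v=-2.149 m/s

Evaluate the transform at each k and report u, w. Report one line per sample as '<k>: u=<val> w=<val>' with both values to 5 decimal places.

k=0: b·v=2.15×(-3.33)=-7.15950; √(2b)=2.07364; u=(-7.15950+14.057)/2.07364=3.32627, w=(-7.15950−14.057)/2.07364=-10.23150
k=1: b·v=2.15×(-2.149)=-4.62035; √(2b)=2.07364; u=(-4.62035+(-37.808))/2.07364=-20.46077, w=(-4.62035−(-37.808))/2.07364=16.00451

0: u=3.32627 w=-10.23150
1: u=-20.46077 w=16.00451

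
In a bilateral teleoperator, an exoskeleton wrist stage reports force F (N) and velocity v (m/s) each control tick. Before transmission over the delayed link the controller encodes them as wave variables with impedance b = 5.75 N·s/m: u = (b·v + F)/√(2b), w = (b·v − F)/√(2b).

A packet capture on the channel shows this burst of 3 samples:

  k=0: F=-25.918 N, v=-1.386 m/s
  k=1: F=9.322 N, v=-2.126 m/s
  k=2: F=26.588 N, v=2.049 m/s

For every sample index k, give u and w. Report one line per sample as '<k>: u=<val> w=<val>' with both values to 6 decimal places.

0: u=-9.992879 w=5.292724
1: u=-0.855901 w=-6.353716
2: u=11.314622 w=-4.366125

k=0: b·v=5.75×(-1.386)=-7.969500; √(2b)=3.391165; u=(-7.969500+(-25.918))/3.391165=-9.992879, w=(-7.969500−(-25.918))/3.391165=5.292724
k=1: b·v=5.75×(-2.126)=-12.224500; √(2b)=3.391165; u=(-12.224500+9.322)/3.391165=-0.855901, w=(-12.224500−9.322)/3.391165=-6.353716
k=2: b·v=5.75×2.049=11.781750; √(2b)=3.391165; u=(11.781750+26.588)/3.391165=11.314622, w=(11.781750−26.588)/3.391165=-4.366125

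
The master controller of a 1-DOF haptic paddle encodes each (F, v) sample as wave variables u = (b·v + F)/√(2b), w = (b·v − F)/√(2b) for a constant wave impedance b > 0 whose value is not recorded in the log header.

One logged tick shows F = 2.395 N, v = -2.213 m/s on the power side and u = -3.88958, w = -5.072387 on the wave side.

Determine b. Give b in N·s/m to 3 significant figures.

u + w = -8.961967;  u + w = √(2b)·v, so √(2b) = -8.961967/(-2.213) = 4.049691.
b = (√(2b))²/2 = 16.400000/2 = 8.200000.
(Check via u − w = 2F/√(2b): u − w = 1.182807, 2F/√(2b) = 1.182806.)

b = 8.2 N·s/m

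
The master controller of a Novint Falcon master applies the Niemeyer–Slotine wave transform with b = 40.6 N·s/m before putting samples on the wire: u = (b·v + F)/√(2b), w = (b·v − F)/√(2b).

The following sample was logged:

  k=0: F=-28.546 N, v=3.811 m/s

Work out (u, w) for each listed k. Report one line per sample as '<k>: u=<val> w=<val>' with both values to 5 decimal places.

k=0: b·v=40.6×3.811=154.72660; √(2b)=9.01110; u=(154.72660+(-28.546))/9.01110=14.00279, w=(154.72660−(-28.546))/9.01110=20.33853

0: u=14.00279 w=20.33853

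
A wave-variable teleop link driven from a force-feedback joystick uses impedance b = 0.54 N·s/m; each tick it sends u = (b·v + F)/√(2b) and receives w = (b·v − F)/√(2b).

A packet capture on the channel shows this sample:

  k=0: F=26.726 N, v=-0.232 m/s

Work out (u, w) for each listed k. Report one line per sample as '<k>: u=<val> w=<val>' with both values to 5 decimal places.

k=0: b·v=0.54×(-0.232)=-0.12528; √(2b)=1.03923; u=(-0.12528+26.726)/1.03923=25.59655, w=(-0.12528−26.726)/1.03923=-25.83766

0: u=25.59655 w=-25.83766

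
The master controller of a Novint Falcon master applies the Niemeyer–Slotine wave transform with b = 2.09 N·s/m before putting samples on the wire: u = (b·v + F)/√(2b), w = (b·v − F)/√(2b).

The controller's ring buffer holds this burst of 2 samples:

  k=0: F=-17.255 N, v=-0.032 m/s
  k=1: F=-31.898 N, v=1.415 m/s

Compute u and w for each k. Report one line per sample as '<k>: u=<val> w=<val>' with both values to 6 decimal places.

0: u=-8.472408 w=8.406984
1: u=-14.155335 w=17.048309

k=0: b·v=2.09×(-0.032)=-0.066880; √(2b)=2.044505; u=(-0.066880+(-17.255))/2.044505=-8.472408, w=(-0.066880−(-17.255))/2.044505=8.406984
k=1: b·v=2.09×1.415=2.957350; √(2b)=2.044505; u=(2.957350+(-31.898))/2.044505=-14.155335, w=(2.957350−(-31.898))/2.044505=17.048309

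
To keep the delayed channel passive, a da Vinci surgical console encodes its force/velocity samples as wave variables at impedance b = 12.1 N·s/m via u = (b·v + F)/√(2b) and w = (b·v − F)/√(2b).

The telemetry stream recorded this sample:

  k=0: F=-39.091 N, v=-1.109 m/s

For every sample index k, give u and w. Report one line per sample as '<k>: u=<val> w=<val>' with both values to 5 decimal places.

k=0: b·v=12.1×(-1.109)=-13.41890; √(2b)=4.91935; u=(-13.41890+(-39.091))/4.91935=-10.67416, w=(-13.41890−(-39.091))/4.91935=5.21860

0: u=-10.67416 w=5.21860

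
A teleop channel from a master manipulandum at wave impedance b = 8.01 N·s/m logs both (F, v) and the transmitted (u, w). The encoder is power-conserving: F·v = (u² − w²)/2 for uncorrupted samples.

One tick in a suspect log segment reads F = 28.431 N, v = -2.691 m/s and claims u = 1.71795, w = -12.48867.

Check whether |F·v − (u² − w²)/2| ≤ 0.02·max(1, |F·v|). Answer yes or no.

F·v = 28.431×(-2.691) = -76.50782 W.
(u² − w²)/2 = (2.95135 − 155.96688)/2 = -76.50776 W.
|Δ| = 0.00006;  2% of max(1, |F·v|) = 1.53016.

yes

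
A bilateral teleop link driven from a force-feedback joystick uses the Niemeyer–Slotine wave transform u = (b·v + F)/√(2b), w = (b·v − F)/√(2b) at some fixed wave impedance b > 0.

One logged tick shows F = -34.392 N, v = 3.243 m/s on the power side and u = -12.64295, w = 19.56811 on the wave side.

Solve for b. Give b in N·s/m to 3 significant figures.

b = 2.28 N·s/m

u + w = 6.9252;  u + w = √(2b)·v, so √(2b) = 6.9252/3.243 = 2.1354.
b = (√(2b))²/2 = 4.5600/2 = 2.2800.
(Check via u − w = 2F/√(2b): u − w = -32.2111, 2F/√(2b) = -32.2110.)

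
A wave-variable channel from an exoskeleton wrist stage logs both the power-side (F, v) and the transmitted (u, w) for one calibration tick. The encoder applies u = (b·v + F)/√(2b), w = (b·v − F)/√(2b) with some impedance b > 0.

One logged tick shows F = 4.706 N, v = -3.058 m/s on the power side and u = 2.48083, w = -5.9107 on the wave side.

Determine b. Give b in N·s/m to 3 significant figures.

u + w = -3.42987;  u + w = √(2b)·v, so √(2b) = -3.42987/(-3.058) = 1.12161.
b = (√(2b))²/2 = 1.25800/2 = 0.62900.
(Check via u − w = 2F/√(2b): u − w = 8.39153, 2F/√(2b) = 8.39154.)

b = 0.629 N·s/m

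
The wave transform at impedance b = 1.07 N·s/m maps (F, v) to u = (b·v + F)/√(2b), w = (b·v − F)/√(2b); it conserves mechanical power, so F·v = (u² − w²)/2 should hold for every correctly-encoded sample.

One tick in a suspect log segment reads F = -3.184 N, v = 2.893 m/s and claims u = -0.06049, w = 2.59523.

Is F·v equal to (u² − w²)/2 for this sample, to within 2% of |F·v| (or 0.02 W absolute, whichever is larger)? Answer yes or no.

F·v = (-3.184)×2.893 = -9.21131 W.
(u² − w²)/2 = (0.00366 − 6.73522)/2 = -3.36578 W.
|Δ| = 5.84553;  2% of max(1, |F·v|) = 0.18423.

no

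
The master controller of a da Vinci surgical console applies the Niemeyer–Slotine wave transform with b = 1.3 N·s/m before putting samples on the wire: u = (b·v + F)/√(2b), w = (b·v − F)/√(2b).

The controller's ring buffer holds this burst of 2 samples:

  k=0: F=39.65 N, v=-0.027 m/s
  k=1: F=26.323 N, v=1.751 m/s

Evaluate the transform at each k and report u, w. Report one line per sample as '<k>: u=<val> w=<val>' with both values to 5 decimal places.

0: u=24.56812 w=-24.61165
1: u=17.73653 w=-14.91313

k=0: b·v=1.3×(-0.027)=-0.03510; √(2b)=1.61245; u=(-0.03510+39.65)/1.61245=24.56812, w=(-0.03510−39.65)/1.61245=-24.61165
k=1: b·v=1.3×1.751=2.27630; √(2b)=1.61245; u=(2.27630+26.323)/1.61245=17.73653, w=(2.27630−26.323)/1.61245=-14.91313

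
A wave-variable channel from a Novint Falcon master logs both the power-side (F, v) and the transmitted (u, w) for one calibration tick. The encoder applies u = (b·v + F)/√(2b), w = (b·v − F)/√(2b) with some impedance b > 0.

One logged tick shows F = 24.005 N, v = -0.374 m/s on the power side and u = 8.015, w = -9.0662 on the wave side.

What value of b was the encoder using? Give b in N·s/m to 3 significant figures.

u + w = -1.05120;  u + w = √(2b)·v, so √(2b) = -1.05120/(-0.374) = 2.81070.
b = (√(2b))²/2 = 7.90001/2 = 3.95000.
(Check via u − w = 2F/√(2b): u − w = 17.08120, 2F/√(2b) = 17.08118.)

b = 3.95 N·s/m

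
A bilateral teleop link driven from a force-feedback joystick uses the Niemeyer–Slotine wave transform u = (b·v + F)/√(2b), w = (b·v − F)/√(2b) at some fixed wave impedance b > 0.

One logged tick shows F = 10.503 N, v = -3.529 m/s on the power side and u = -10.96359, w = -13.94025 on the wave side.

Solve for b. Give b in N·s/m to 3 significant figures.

u + w = -24.9038;  u + w = √(2b)·v, so √(2b) = -24.9038/(-3.529) = 7.0569.
b = (√(2b))²/2 = 49.8000/2 = 24.9000.
(Check via u − w = 2F/√(2b): u − w = 2.9767, 2F/√(2b) = 2.9767.)

b = 24.9 N·s/m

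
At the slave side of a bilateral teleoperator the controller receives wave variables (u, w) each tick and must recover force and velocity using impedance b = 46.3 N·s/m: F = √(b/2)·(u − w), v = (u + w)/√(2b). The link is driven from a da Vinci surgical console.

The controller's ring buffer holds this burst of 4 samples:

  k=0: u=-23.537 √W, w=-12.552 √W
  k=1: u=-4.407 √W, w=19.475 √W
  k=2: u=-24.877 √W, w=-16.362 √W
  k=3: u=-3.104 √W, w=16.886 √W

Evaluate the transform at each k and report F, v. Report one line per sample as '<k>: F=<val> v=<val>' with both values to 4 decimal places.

k=0: u−w=-10.9850, u+w=-36.0890; √(b/2)=4.8114, √(2b)=9.6229; F=4.8114×(-10.985)=-52.8537, v=-36.0890/9.6229=-3.7503
k=1: u−w=-23.8820, u+w=15.0680; √(b/2)=4.8114, √(2b)=9.6229; F=4.8114×(-23.882)=-114.9069, v=15.0680/9.6229=1.5658
k=2: u−w=-8.5150, u+w=-41.2390; √(b/2)=4.8114, √(2b)=9.6229; F=4.8114×(-8.515)=-40.9695, v=-41.2390/9.6229=-4.2855
k=3: u−w=-19.9900, u+w=13.7820; √(b/2)=4.8114, √(2b)=9.6229; F=4.8114×(-19.99)=-96.1808, v=13.7820/9.6229=1.4322

0: F=-52.8537 v=-3.7503
1: F=-114.9069 v=1.5658
2: F=-40.9695 v=-4.2855
3: F=-96.1808 v=1.4322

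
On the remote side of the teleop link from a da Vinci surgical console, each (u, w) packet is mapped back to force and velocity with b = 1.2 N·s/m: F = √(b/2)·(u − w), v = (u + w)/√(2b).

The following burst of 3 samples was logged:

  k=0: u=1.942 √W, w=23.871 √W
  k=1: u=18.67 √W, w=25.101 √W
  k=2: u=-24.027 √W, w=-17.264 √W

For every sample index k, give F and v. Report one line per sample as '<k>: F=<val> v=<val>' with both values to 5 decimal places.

k=0: u−w=-21.92900, u+w=25.81300; √(b/2)=0.77460, √(2b)=1.54919; F=0.77460×(-21.929)=-16.98613, v=25.81300/1.54919=16.66222
k=1: u−w=-6.43100, u+w=43.77100; √(b/2)=0.77460, √(2b)=1.54919; F=0.77460×(-6.431)=-4.98143, v=43.77100/1.54919=28.25406
k=2: u−w=-6.76300, u+w=-41.29100; √(b/2)=0.77460, √(2b)=1.54919; F=0.77460×(-6.763)=-5.23860, v=-41.29100/1.54919=-26.65323

0: F=-16.98613 v=16.66222
1: F=-4.98143 v=28.25406
2: F=-5.23860 v=-26.65323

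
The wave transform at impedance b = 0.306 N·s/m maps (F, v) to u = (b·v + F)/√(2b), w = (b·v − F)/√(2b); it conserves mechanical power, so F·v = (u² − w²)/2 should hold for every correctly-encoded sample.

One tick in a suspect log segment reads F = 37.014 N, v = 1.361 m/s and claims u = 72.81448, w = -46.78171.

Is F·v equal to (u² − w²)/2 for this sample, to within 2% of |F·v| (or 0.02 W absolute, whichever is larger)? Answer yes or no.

F·v = 37.014×1.361 = 50.3761 W.
(u² − w²)/2 = (5301.9485 − 2188.5284)/2 = 1556.7101 W.
|Δ| = 1506.3340;  2% of max(1, |F·v|) = 1.0075.

no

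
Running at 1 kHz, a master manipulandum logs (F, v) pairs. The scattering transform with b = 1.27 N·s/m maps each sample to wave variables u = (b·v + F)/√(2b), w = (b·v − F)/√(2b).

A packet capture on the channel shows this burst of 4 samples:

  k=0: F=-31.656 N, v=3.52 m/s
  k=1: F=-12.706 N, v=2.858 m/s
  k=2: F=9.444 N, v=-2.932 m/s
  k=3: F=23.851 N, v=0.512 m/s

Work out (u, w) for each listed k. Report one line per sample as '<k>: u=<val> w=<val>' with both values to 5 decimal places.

k=0: b·v=1.27×3.52=4.47040; √(2b)=1.59374; u=(4.47040+(-31.656))/1.59374=-17.05776, w=(4.47040−(-31.656))/1.59374=22.66772
k=1: b·v=1.27×2.858=3.62966; √(2b)=1.59374; u=(3.62966+(-12.706))/1.59374=-5.69500, w=(3.62966−(-12.706))/1.59374=10.24990
k=2: b·v=1.27×(-2.932)=-3.72364; √(2b)=1.59374; u=(-3.72364+9.444)/1.59374=3.58927, w=(-3.72364−9.444)/1.59374=-8.26211
k=3: b·v=1.27×0.512=0.65024; √(2b)=1.59374; u=(0.65024+23.851)/1.59374=15.37345, w=(0.65024−23.851)/1.59374=-14.55745

0: u=-17.05776 w=22.66772
1: u=-5.69500 w=10.24990
2: u=3.58927 w=-8.26211
3: u=15.37345 w=-14.55745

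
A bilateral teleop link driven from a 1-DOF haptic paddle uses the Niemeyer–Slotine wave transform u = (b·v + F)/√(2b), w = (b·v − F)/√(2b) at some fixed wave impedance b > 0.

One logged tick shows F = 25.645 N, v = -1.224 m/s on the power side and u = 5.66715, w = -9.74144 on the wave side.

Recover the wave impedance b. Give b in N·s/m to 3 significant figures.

u + w = -4.07429;  u + w = √(2b)·v, so √(2b) = -4.07429/(-1.224) = 3.32867.
b = (√(2b))²/2 = 11.08003/2 = 5.54002.
(Check via u − w = 2F/√(2b): u − w = 15.40859, 2F/√(2b) = 15.40856.)

b = 5.54 N·s/m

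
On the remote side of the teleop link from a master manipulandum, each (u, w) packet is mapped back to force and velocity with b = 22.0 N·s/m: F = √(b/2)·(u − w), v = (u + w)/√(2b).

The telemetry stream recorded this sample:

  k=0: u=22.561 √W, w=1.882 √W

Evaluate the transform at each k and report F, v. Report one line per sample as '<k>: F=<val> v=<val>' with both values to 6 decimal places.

0: F=68.584484 v=3.684921

k=0: u−w=20.679000, u+w=24.443000; √(b/2)=3.316625, √(2b)=6.633250; F=3.316625×20.679=68.584484, v=24.443000/6.633250=3.684921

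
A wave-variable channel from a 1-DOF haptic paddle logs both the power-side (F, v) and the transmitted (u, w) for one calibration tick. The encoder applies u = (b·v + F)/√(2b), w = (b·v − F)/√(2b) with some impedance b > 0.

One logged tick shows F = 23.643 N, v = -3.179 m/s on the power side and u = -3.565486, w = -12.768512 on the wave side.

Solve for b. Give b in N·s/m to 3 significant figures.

b = 13.2 N·s/m

u + w = -16.333998;  u + w = √(2b)·v, so √(2b) = -16.333998/(-3.179) = 5.138093.
b = (√(2b))²/2 = 26.400001/2 = 13.200000.
(Check via u − w = 2F/√(2b): u − w = 9.203026, 2F/√(2b) = 9.203025.)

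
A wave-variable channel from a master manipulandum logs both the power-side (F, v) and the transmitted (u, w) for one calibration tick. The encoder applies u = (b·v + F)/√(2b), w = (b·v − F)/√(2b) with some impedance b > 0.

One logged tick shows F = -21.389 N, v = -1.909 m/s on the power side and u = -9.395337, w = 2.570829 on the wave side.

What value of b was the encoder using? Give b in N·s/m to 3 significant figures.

u + w = -6.824508;  u + w = √(2b)·v, so √(2b) = -6.824508/(-1.909) = 3.574913.
b = (√(2b))²/2 = 12.780000/2 = 6.390000.
(Check via u − w = 2F/√(2b): u − w = -11.966166, 2F/√(2b) = -11.966167.)

b = 6.39 N·s/m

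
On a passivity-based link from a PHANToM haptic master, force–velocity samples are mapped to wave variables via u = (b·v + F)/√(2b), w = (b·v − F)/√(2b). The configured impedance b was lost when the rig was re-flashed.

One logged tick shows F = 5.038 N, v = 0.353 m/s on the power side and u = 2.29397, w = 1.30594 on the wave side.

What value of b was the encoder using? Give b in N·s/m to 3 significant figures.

b = 52 N·s/m

u + w = 3.59991;  u + w = √(2b)·v, so √(2b) = 3.59991/0.353 = 10.19805.
b = (√(2b))²/2 = 104.00013/2 = 52.00006.
(Check via u − w = 2F/√(2b): u − w = 0.98803, 2F/√(2b) = 0.98803.)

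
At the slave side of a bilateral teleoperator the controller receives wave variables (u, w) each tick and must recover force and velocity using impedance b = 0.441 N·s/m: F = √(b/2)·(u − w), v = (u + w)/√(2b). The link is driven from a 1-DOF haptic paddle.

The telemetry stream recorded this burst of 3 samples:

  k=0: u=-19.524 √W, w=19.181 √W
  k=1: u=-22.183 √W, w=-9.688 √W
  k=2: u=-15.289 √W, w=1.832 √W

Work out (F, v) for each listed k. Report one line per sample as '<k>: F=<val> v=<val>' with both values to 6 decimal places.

0: F=-18.174872 v=-0.365224
1: F=-5.867331 v=-33.936058
2: F=-8.039581 v=-14.328937

k=0: u−w=-38.705000, u+w=-0.343000; √(b/2)=0.469574, √(2b)=0.939149; F=0.469574×(-38.705)=-18.174872, v=-0.343000/0.939149=-0.365224
k=1: u−w=-12.495000, u+w=-31.871000; √(b/2)=0.469574, √(2b)=0.939149; F=0.469574×(-12.495)=-5.867331, v=-31.871000/0.939149=-33.936058
k=2: u−w=-17.121000, u+w=-13.457000; √(b/2)=0.469574, √(2b)=0.939149; F=0.469574×(-17.121)=-8.039581, v=-13.457000/0.939149=-14.328937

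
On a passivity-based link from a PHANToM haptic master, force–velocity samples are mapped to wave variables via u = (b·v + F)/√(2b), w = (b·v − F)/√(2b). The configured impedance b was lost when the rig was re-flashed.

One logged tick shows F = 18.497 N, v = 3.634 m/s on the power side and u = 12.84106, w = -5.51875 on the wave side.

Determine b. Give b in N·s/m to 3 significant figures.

b = 2.03 N·s/m

u + w = 7.32231;  u + w = √(2b)·v, so √(2b) = 7.32231/3.634 = 2.01494.
b = (√(2b))²/2 = 4.06000/2 = 2.03000.
(Check via u − w = 2F/√(2b): u − w = 18.35981, 2F/√(2b) = 18.35981.)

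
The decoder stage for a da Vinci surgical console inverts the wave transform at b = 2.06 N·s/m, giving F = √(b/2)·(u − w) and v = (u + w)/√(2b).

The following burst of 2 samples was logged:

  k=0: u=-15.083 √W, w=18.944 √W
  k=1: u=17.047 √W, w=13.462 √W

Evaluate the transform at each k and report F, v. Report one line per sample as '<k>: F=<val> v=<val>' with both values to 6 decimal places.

0: F=-34.533633 v=1.902178
1: F=3.638378 v=15.030705

k=0: u−w=-34.027000, u+w=3.861000; √(b/2)=1.014889, √(2b)=2.029778; F=1.014889×(-34.027)=-34.533633, v=3.861000/2.029778=1.902178
k=1: u−w=3.585000, u+w=30.509000; √(b/2)=1.014889, √(2b)=2.029778; F=1.014889×3.585=3.638378, v=30.509000/2.029778=15.030705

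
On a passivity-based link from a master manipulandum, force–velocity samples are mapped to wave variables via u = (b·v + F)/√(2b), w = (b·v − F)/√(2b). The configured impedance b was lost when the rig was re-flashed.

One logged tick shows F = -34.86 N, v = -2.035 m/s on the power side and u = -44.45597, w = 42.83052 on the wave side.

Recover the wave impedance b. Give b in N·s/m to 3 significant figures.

b = 0.319 N·s/m

u + w = -1.62545;  u + w = √(2b)·v, so √(2b) = -1.62545/(-2.035) = 0.79875.
b = (√(2b))²/2 = 0.63800/2 = 0.31900.
(Check via u − w = 2F/√(2b): u − w = -87.28649, 2F/√(2b) = -87.28672.)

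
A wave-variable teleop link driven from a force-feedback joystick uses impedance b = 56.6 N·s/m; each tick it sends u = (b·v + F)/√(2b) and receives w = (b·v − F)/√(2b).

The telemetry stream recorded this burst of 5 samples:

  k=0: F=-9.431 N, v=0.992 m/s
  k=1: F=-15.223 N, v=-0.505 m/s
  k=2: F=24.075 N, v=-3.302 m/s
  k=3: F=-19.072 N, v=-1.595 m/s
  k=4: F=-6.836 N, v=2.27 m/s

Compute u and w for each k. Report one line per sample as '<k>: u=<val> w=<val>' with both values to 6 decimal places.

0: u=4.390806 w=6.163626
1: u=-4.117280 w=-1.255692
2: u=-15.303111 w=-19.828679
3: u=-10.277597 w=-6.692483
4: u=11.433380 w=12.718396

k=0: b·v=56.6×0.992=56.147200; √(2b)=10.639549; u=(56.147200+(-9.431))/10.639549=4.390806, w=(56.147200−(-9.431))/10.639549=6.163626
k=1: b·v=56.6×(-0.505)=-28.583000; √(2b)=10.639549; u=(-28.583000+(-15.223))/10.639549=-4.117280, w=(-28.583000−(-15.223))/10.639549=-1.255692
k=2: b·v=56.6×(-3.302)=-186.893200; √(2b)=10.639549; u=(-186.893200+24.075)/10.639549=-15.303111, w=(-186.893200−24.075)/10.639549=-19.828679
k=3: b·v=56.6×(-1.595)=-90.277000; √(2b)=10.639549; u=(-90.277000+(-19.072))/10.639549=-10.277597, w=(-90.277000−(-19.072))/10.639549=-6.692483
k=4: b·v=56.6×2.27=128.482000; √(2b)=10.639549; u=(128.482000+(-6.836))/10.639549=11.433380, w=(128.482000−(-6.836))/10.639549=12.718396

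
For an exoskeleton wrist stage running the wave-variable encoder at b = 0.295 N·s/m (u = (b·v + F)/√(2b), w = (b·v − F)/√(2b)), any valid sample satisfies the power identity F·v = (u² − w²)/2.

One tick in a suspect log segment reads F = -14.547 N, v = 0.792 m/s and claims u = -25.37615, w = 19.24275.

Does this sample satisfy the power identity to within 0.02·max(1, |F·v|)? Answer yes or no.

no

F·v = (-14.547)×0.792 = -11.5212 W.
(u² − w²)/2 = (643.9490 − 370.2834)/2 = 136.8328 W.
|Δ| = 148.3540;  2% of max(1, |F·v|) = 0.2304.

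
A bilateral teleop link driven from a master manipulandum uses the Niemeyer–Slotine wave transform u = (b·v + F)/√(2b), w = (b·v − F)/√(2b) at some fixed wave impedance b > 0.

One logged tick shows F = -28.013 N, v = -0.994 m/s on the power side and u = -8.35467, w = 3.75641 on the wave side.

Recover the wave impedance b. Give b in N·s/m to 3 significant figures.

b = 10.7 N·s/m

u + w = -4.5983;  u + w = √(2b)·v, so √(2b) = -4.5983/(-0.994) = 4.6260.
b = (√(2b))²/2 = 21.4000/2 = 10.7000.
(Check via u − w = 2F/√(2b): u − w = -12.1111, 2F/√(2b) = -12.1111.)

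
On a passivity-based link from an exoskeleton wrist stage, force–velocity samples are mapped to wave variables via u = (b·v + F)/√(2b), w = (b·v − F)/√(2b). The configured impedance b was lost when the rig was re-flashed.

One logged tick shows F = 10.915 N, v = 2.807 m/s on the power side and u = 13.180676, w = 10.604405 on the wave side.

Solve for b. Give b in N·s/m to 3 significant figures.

u + w = 23.785081;  u + w = √(2b)·v, so √(2b) = 23.785081/2.807 = 8.473488.
b = (√(2b))²/2 = 71.800000/2 = 35.900000.
(Check via u − w = 2F/√(2b): u − w = 2.576271, 2F/√(2b) = 2.576271.)

b = 35.9 N·s/m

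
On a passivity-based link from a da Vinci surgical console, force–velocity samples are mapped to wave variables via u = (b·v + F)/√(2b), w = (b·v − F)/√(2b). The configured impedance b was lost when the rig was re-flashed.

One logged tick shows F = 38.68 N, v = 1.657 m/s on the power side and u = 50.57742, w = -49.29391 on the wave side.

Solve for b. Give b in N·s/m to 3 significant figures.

u + w = 1.28351;  u + w = √(2b)·v, so √(2b) = 1.28351/1.657 = 0.77460.
b = (√(2b))²/2 = 0.60000/2 = 0.30000.
(Check via u − w = 2F/√(2b): u − w = 99.87133, 2F/√(2b) = 99.87107.)

b = 0.3 N·s/m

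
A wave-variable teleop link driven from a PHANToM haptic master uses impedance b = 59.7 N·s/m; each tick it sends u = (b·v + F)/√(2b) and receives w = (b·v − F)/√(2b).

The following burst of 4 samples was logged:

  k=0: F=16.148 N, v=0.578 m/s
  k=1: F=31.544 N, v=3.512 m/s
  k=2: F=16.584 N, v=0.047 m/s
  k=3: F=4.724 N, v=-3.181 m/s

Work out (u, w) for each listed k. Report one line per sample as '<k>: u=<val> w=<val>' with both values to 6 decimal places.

0: u=4.635715 w=1.680109
1: u=22.074652 w=16.301080
2: u=1.774489 w=-1.260919
3: u=-16.947120 w=-17.811765

k=0: b·v=59.7×0.578=34.506600; √(2b)=10.927031; u=(34.506600+16.148)/10.927031=4.635715, w=(34.506600−16.148)/10.927031=1.680109
k=1: b·v=59.7×3.512=209.666400; √(2b)=10.927031; u=(209.666400+31.544)/10.927031=22.074652, w=(209.666400−31.544)/10.927031=16.301080
k=2: b·v=59.7×0.047=2.805900; √(2b)=10.927031; u=(2.805900+16.584)/10.927031=1.774489, w=(2.805900−16.584)/10.927031=-1.260919
k=3: b·v=59.7×(-3.181)=-189.905700; √(2b)=10.927031; u=(-189.905700+4.724)/10.927031=-16.947120, w=(-189.905700−4.724)/10.927031=-17.811765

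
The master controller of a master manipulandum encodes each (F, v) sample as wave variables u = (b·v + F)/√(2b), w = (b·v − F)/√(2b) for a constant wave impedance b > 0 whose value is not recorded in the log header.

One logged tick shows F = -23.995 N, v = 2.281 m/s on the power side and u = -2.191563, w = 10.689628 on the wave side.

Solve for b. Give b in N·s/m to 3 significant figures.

u + w = 8.498065;  u + w = √(2b)·v, so √(2b) = 8.498065/2.281 = 3.725587.
b = (√(2b))²/2 = 13.880002/2 = 6.940001.
(Check via u − w = 2F/√(2b): u − w = -12.881191, 2F/√(2b) = -12.881190.)

b = 6.94 N·s/m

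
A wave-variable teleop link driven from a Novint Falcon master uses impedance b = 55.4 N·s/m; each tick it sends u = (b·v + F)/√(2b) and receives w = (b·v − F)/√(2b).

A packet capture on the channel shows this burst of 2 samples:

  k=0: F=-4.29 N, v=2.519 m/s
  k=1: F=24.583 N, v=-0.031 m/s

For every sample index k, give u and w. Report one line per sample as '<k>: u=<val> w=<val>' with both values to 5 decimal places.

0: u=12.85014 w=13.66525
1: u=2.17226 w=-2.49858

k=0: b·v=55.4×2.519=139.55260; √(2b)=10.52616; u=(139.55260+(-4.29))/10.52616=12.85014, w=(139.55260−(-4.29))/10.52616=13.66525
k=1: b·v=55.4×(-0.031)=-1.71740; √(2b)=10.52616; u=(-1.71740+24.583)/10.52616=2.17226, w=(-1.71740−24.583)/10.52616=-2.49858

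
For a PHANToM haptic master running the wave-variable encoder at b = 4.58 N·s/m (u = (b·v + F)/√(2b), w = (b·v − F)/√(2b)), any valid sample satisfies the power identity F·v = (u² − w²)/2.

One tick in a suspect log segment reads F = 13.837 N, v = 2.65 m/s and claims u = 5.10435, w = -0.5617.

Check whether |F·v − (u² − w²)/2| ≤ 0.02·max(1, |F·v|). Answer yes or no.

no

F·v = 13.837×2.65 = 36.66805 W.
(u² − w²)/2 = (26.05439 − 0.31551)/2 = 12.86944 W.
|Δ| = 23.79861;  2% of max(1, |F·v|) = 0.73336.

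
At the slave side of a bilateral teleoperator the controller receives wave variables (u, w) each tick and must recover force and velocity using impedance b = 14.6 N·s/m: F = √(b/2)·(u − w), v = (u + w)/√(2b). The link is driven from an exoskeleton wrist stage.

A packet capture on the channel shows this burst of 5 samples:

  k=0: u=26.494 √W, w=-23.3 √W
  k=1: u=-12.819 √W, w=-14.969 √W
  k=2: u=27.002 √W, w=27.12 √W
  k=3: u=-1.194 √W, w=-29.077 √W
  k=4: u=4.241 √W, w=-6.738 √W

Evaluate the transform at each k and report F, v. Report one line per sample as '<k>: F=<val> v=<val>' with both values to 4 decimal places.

k=0: u−w=49.7940, u+w=3.1940; √(b/2)=2.7019, √(2b)=5.4037; F=2.7019×49.794=134.5360, v=3.1940/5.4037=0.5911
k=1: u−w=2.1500, u+w=-27.7880; √(b/2)=2.7019, √(2b)=5.4037; F=2.7019×2.15=5.8090, v=-27.7880/5.4037=-5.1424
k=2: u−w=-0.1180, u+w=54.1220; √(b/2)=2.7019, √(2b)=5.4037; F=2.7019×(-0.118)=-0.3188, v=54.1220/5.4037=10.0157
k=3: u−w=27.8830, u+w=-30.2710; √(b/2)=2.7019, √(2b)=5.4037; F=2.7019×27.883=75.3357, v=-30.2710/5.4037=-5.6019
k=4: u−w=10.9790, u+w=-2.4970; √(b/2)=2.7019, √(2b)=5.4037; F=2.7019×10.979=29.6636, v=-2.4970/5.4037=-0.4621

0: F=134.5360 v=0.5911
1: F=5.8090 v=-5.1424
2: F=-0.3188 v=10.0157
3: F=75.3357 v=-5.6019
4: F=29.6636 v=-0.4621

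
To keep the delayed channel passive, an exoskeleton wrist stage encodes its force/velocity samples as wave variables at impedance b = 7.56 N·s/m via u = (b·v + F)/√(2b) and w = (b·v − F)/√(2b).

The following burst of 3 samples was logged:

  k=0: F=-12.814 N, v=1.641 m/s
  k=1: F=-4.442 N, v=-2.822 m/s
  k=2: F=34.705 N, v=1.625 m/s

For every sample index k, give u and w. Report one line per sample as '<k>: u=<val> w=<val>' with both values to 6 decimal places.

0: u=-0.104937 w=6.485874
1: u=-6.628954 w=-4.344236
2: u=12.084524 w=-5.765802

k=0: b·v=7.56×1.641=12.405960; √(2b)=3.888444; u=(12.405960+(-12.814))/3.888444=-0.104937, w=(12.405960−(-12.814))/3.888444=6.485874
k=1: b·v=7.56×(-2.822)=-21.334320; √(2b)=3.888444; u=(-21.334320+(-4.442))/3.888444=-6.628954, w=(-21.334320−(-4.442))/3.888444=-4.344236
k=2: b·v=7.56×1.625=12.285000; √(2b)=3.888444; u=(12.285000+34.705)/3.888444=12.084524, w=(12.285000−34.705)/3.888444=-5.765802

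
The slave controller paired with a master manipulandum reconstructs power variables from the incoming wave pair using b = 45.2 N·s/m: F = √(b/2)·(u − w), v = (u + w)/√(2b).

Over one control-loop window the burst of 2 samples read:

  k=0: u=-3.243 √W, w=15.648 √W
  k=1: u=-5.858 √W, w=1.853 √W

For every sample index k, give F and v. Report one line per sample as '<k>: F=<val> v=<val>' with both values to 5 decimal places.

0: F=-89.80679 v=1.30471
1: F=-36.65768 v=-0.42123

k=0: u−w=-18.89100, u+w=12.40500; √(b/2)=4.75395, √(2b)=9.50789; F=4.75395×(-18.891)=-89.80679, v=12.40500/9.50789=1.30471
k=1: u−w=-7.71100, u+w=-4.00500; √(b/2)=4.75395, √(2b)=9.50789; F=4.75395×(-7.711)=-36.65768, v=-4.00500/9.50789=-0.42123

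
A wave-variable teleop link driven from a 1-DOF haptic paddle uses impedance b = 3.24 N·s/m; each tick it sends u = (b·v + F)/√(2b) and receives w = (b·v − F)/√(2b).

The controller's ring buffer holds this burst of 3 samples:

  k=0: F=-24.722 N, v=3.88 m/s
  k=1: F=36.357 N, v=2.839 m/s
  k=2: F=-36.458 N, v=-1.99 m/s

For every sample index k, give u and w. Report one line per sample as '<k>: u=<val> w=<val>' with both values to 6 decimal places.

0: u=-4.773285 w=14.650153
1: u=17.895836 w=-10.668921
2: u=-16.854912 w=11.789199

k=0: b·v=3.24×3.88=12.571200; √(2b)=2.545584; u=(12.571200+(-24.722))/2.545584=-4.773285, w=(12.571200−(-24.722))/2.545584=14.650153
k=1: b·v=3.24×2.839=9.198360; √(2b)=2.545584; u=(9.198360+36.357)/2.545584=17.895836, w=(9.198360−36.357)/2.545584=-10.668921
k=2: b·v=3.24×(-1.99)=-6.447600; √(2b)=2.545584; u=(-6.447600+(-36.458))/2.545584=-16.854912, w=(-6.447600−(-36.458))/2.545584=11.789199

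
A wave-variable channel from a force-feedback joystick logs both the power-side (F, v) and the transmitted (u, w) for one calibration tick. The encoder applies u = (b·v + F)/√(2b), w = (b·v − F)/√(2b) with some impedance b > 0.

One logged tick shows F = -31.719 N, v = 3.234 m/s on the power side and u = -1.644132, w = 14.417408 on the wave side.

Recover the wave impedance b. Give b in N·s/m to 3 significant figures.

b = 7.8 N·s/m

u + w = 12.773276;  u + w = √(2b)·v, so √(2b) = 12.773276/3.234 = 3.949683.
b = (√(2b))²/2 = 15.599999/2 = 7.799999.
(Check via u − w = 2F/√(2b): u − w = -16.061540, 2F/√(2b) = -16.061541.)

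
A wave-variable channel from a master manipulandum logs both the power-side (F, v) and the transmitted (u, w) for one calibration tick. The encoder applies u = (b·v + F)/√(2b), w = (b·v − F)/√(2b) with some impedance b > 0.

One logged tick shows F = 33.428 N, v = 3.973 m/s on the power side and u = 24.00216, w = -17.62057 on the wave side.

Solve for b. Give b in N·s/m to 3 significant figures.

b = 1.29 N·s/m

u + w = 6.38159;  u + w = √(2b)·v, so √(2b) = 6.38159/3.973 = 1.60624.
b = (√(2b))²/2 = 2.58001/2 = 1.29000.
(Check via u − w = 2F/√(2b): u − w = 41.62273, 2F/√(2b) = 41.62268.)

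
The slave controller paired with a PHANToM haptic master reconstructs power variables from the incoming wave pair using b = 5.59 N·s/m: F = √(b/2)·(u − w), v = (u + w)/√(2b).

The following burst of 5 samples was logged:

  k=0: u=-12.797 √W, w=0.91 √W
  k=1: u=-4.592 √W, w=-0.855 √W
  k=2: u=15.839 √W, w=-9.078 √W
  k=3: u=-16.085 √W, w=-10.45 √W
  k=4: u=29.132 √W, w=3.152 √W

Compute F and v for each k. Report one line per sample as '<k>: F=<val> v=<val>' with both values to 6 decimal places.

k=0: u−w=-13.707000, u+w=-11.887000; √(b/2)=1.671825, √(2b)=3.343651; F=1.671825×(-13.707)=-22.915710, v=-11.887000/3.343651=-3.555096
k=1: u−w=-3.737000, u+w=-5.447000; √(b/2)=1.671825, √(2b)=3.343651; F=1.671825×(-3.737)=-6.247611, v=-5.447000/3.343651=-1.629058
k=2: u−w=24.917000, u+w=6.761000; √(b/2)=1.671825, √(2b)=3.343651; F=1.671825×24.917=41.656872, v=6.761000/3.343651=2.022041
k=3: u−w=-5.635000, u+w=-26.535000; √(b/2)=1.671825, √(2b)=3.343651; F=1.671825×(-5.635)=-9.420736, v=-26.535000/3.343651=-7.935937
k=4: u−w=25.980000, u+w=32.284000; √(b/2)=1.671825, √(2b)=3.343651; F=1.671825×25.98=43.434023, v=32.284000/3.343651=9.655315

0: F=-22.915710 v=-3.555096
1: F=-6.247611 v=-1.629058
2: F=41.656872 v=2.022041
3: F=-9.420736 v=-7.935937
4: F=43.434023 v=9.655315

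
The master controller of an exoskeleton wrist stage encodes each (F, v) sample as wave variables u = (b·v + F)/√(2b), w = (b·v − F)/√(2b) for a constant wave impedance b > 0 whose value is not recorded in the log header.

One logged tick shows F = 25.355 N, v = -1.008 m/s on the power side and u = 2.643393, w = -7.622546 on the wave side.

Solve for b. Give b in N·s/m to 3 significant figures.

b = 12.2 N·s/m

u + w = -4.979153;  u + w = √(2b)·v, so √(2b) = -4.979153/(-1.008) = 4.939636.
b = (√(2b))²/2 = 24.400003/2 = 12.200001.
(Check via u − w = 2F/√(2b): u − w = 10.265939, 2F/√(2b) = 10.265939.)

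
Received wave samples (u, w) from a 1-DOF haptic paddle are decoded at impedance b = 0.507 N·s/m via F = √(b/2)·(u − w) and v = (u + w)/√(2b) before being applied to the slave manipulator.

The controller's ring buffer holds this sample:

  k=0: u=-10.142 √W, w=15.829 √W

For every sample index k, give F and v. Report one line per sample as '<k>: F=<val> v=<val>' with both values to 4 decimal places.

k=0: u−w=-25.9710, u+w=5.6870; √(b/2)=0.5035, √(2b)=1.0070; F=0.5035×(-25.971)=-13.0761, v=5.6870/1.0070=5.6476

0: F=-13.0761 v=5.6476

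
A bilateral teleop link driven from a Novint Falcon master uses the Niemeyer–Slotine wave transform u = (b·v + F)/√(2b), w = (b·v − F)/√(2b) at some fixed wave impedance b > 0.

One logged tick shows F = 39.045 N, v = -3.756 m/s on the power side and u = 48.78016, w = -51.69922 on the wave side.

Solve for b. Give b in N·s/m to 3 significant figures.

b = 0.302 N·s/m

u + w = -2.91906;  u + w = √(2b)·v, so √(2b) = -2.91906/(-3.756) = 0.77717.
b = (√(2b))²/2 = 0.60400/2 = 0.30200.
(Check via u − w = 2F/√(2b): u − w = 100.47938, 2F/√(2b) = 100.47962.)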